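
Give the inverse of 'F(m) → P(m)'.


The inverse of (P → Q) is (¬P → ¬Q). It is equivalent to the converse, not to the original.
Here P = 'F(m)' and Q = 'P(m)'.

If not (F(m)), then not (P(m)).


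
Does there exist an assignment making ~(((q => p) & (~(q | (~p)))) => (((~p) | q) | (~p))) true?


Search for a satisfying assignment over {p, q}.
Try p=True, q=False: the formula evaluates to True.
A satisfying assignment exists.

Satisfiable.


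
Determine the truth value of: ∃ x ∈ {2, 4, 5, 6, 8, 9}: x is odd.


Evaluate the predicate on each element: 2:F, 4:F, 5:T, 6:F, 8:F, 9:T.
Witness x = 5 satisfies the predicate.

T


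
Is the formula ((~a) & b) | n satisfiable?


Search for a satisfying assignment over {a, b, n}.
Try a=False, b=True, n=False: the formula evaluates to True.
A satisfying assignment exists.

Satisfiable.


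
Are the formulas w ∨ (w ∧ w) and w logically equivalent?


Compare truth tables:
w | φ | ψ
---------
F | F | F
T | T | T
The columns φ and ψ agree on every row.

Yes, they are logically equivalent.


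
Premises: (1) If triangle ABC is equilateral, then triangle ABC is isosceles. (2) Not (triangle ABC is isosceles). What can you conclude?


Modus tollens: from (P → Q) and ¬Q, infer ¬P.
Q = 'triangle ABC is isosceles' is denied; since P → Q, P must also fail.

Not (triangle ABC is equilateral).


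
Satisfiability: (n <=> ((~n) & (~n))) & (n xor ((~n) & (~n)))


Check all 2 assignments over {n}:
n | φ
-----
False | False
True | False
No assignment makes the formula true.

Unsatisfiable.


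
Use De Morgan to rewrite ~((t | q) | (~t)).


De Morgan: the negation of a disjunction is the conjunction of the negations.
Distribute ~ across |, flipping it to &, and negate each literal.

((~t) & (~q)) & t


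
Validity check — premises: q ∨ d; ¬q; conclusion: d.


This matches the form of disjunctive syllogism: the conclusion follows in every model of the premises.

Valid.


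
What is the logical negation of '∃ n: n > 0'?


¬(∀ x: φ) = ∃ x: ¬φ, and ¬(∃ x: φ) = ∀ x: ¬φ.
Apply to the existential statement.

∀ n: ¬(n > 0)


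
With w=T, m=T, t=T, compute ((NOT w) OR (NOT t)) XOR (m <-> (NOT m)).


Substitute w=T, m=T, t=T:
NOT w = F
NOT t = F
(NOT w) OR (NOT t) = F OR F = F
NOT m = F
m <-> (NOT m) = T <-> F = F
((NOT w) OR (NOT t)) XOR (m <-> (NOT m)) = F XOR F = F

F


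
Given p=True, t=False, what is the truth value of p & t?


Conjunction is true only when both operands are true.
Substitute: p=True, t=False.
True & False evaluates to False.

False


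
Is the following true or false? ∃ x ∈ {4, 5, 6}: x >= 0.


Evaluate the predicate on each element: 4:T, 5:T, 6:T.
Witness x = 4 satisfies the predicate.

T


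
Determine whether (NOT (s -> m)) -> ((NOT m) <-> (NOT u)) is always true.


Build the truth table over {m, s, u}:
m | s | u | φ
-------------
F | F | F | T
T | F | F | T
F | T | F | T
T | T | F | T
F | F | T | T
T | F | T | T
F | T | T | F
T | T | T | T
Counterexample at row 7: with m=F, s=T, u=T, the formula is F.

No, it is not a tautology.


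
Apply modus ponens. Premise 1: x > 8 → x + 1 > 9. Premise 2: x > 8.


Modus ponens: from (P → Q) and P, infer Q.
P = 'x > 8' is asserted, and P → Q holds, so Q follows.

x + 1 > 9.


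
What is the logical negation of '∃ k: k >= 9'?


¬(∀ x: φ) = ∃ x: ¬φ, and ¬(∃ x: φ) = ∀ x: ¬φ.
Apply to the existential statement.

∀ k: ¬(k >= 9)


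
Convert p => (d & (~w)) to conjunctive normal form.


Step 1: Rewrite p → (d ∧ (¬w)) as ¬p ∨ (d ∧ (¬w)).
Step 2: Distribute ∨ over ∧.

((~p) | d) & ((~p) | (~w))


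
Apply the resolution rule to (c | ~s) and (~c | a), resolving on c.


The clauses contain complementary literals c and ~c.
Resolution eliminates this pair and disjoins the remaining literals (merging duplicates).

(~s | a)


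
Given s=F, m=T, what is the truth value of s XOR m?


Exclusive or is true when exactly one operand is true.
Substitute: s=F, m=T.
F XOR T evaluates to T.

T


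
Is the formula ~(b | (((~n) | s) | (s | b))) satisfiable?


Search for a satisfying assignment over {b, n, s}.
Try b=False, n=True, s=False: the formula evaluates to True.
A satisfying assignment exists.

Satisfiable.


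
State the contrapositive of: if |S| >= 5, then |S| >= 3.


The contrapositive of (P → Q) is (¬Q → ¬P); it is logically equivalent to the original.
Here P = '|S| >= 5' and Q = '|S| >= 3'.

If not (|S| >= 3), then not (|S| >= 5).


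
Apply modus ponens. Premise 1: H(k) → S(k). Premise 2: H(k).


Modus ponens: from (P → Q) and P, infer Q.
P = 'H(k)' is asserted, and P → Q holds, so Q follows.

S(k).


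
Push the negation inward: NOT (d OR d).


De Morgan: the negation of a disjunction is the conjunction of the negations.
Distribute NOT across OR, flipping it to AND, and negate each literal.

(NOT d) AND (NOT d)


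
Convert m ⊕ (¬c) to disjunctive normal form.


Step 1: m ⊕ (¬c) is true exactly when they disagree: (m ∧ ¬(¬c)) ∨ (¬m ∧ (¬c)).
Step 2: Eliminate any double negations (¬¬X = X).

(m ∧ c) ∨ ((¬m) ∧ (¬c))


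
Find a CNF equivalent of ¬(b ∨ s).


Step 1: Apply De Morgan: ¬(b ∨ s) = ¬b ∧ ¬s.

(¬b) ∧ (¬s)


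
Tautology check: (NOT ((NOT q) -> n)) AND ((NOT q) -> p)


Build the truth table over {n, p, q}:
n | p | q | φ
-------------
F | F | F | F
T | F | F | F
F | T | F | T
T | T | F | F
F | F | T | F
T | F | T | F
F | T | T | F
T | T | T | F
Counterexample at row 1: with n=F, p=F, q=F, the formula is F.

No, it is not a tautology.


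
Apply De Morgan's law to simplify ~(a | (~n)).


De Morgan: the negation of a disjunction is the conjunction of the negations.
Distribute ~ across |, flipping it to &, and negate each literal.

(~a) & n


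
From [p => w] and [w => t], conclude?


Hypothetical syllogism: from (P → Q) and (Q → R), infer (P → R).
Chain the two implications through the shared middle term 'w'.

p => t


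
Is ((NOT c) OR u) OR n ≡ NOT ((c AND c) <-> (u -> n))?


Compare truth tables:
c | n | u | φ | ψ
-----------------
F | F | F | T | T
T | F | F | F | F
F | T | F | T | T
T | T | F | T | F
F | F | T | T | F
T | F | T | T | T
F | T | T | T | T
T | T | T | T | F
They differ at row 4 (c=T, n=T, u=F): φ=T but ψ=F.

No, they are not logically equivalent.


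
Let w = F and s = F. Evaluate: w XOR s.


Exclusive or is true when exactly one operand is true.
Substitute: w=F, s=F.
F XOR F evaluates to F.

F


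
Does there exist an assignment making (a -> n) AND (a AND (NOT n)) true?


Check all 4 assignments over {a, n}:
a | n | φ
---------
F | F | F
T | F | F
F | T | F
T | T | F
No assignment makes the formula true.

Unsatisfiable.


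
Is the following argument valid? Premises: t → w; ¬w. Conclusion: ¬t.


This matches the form of modus tollens: the conclusion follows in every model of the premises.

Valid.


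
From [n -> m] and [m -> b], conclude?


Hypothetical syllogism: from (P → Q) and (Q → R), infer (P → R).
Chain the two implications through the shared middle term 'm'.

n -> b


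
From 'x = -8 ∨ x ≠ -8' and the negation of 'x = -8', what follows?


Disjunctive syllogism: from (P ∨ Q) and ¬P, infer Q.
One disjunct, 'x = -8', is ruled out; the other must hold.

x ≠ -8


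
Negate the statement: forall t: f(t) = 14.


¬(forall x: φ) = exists x: ¬φ, and ¬(exists x: φ) = forall x: ¬φ.
Apply to the universal statement.

exists t: ~(f(t) = 14)


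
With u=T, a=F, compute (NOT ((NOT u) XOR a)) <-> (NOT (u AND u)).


Substitute u=T, a=F:
NOT u = F
(NOT u) XOR a = F XOR F = F
NOT ((NOT u) XOR a) = T
u AND u = T AND T = T
NOT (u AND u) = F
(NOT ((NOT u) XOR a)) <-> (NOT (u AND u)) = T <-> F = F

F


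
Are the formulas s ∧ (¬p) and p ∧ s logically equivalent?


Compare truth tables:
p | s | φ | ψ
-------------
F | F | F | F
T | F | F | F
F | T | T | F
T | T | F | T
They differ at row 3 (p=F, s=T): φ=T but ψ=F.

No, they are not logically equivalent.


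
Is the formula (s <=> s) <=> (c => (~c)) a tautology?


Build the truth table over {c, s}:
c | s | φ
---------
False | False | True
True | False | False
False | True | True
True | True | False
Counterexample at row 2: with c=True, s=False, the formula is False.

No, it is not a tautology.


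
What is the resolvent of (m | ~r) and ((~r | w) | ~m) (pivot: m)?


The clauses contain complementary literals m and ~m.
Resolution eliminates this pair and disjoins the remaining literals (merging duplicates).

(~r | w)


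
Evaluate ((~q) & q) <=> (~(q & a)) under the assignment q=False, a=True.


Substitute q=False, a=True:
~q = True
(~q) & q = True & False = False
q & a = False & True = False
~(q & a) = True
((~q) & q) <=> (~(q & a)) = False <=> True = False

False


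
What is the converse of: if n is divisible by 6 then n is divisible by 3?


The converse of (P → Q) is (Q → P). It is not in general equivalent to the original.
Here P = 'n is divisible by 6' and Q = 'n is divisible by 3'.

If n is divisible by 3, then n is divisible by 6.


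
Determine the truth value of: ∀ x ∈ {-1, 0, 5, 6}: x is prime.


Evaluate the predicate on each element: -1:F, 0:F, 5:T, 6:F.
Counterexample x = -1 fails the predicate.

F


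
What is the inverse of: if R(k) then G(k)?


The inverse of (P → Q) is (¬P → ¬Q). It is equivalent to the converse, not to the original.
Here P = 'R(k)' and Q = 'G(k)'.

If not (R(k)), then not (G(k)).


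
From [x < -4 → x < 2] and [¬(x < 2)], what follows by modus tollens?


Modus tollens: from (P → Q) and ¬Q, infer ¬P.
Q = 'x < 2' is denied; since P → Q, P must also fail.

Not (x < -4).


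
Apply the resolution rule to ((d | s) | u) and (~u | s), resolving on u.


The clauses contain complementary literals u and ~u.
Resolution eliminates this pair and disjoins the remaining literals (merging duplicates).

(d | s)


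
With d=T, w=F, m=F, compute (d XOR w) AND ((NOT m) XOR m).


Substitute d=T, w=F, m=F:
d XOR w = T XOR F = T
NOT m = T
(NOT m) XOR m = T XOR F = T
(d XOR w) AND ((NOT m) XOR m) = T AND T = T

T


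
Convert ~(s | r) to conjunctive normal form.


Step 1: Apply De Morgan: ¬(s ∨ r) = ¬s ∧ ¬r.

(~s) & (~r)


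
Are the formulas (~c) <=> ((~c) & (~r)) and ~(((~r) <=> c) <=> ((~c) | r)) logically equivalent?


Compare truth tables:
c | r | φ | ψ
-------------
False | False | True | True
True | False | True | True
False | True | False | False
True | True | True | True
The columns φ and ψ agree on every row.

Yes, they are logically equivalent.


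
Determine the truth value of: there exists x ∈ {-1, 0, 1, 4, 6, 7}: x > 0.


Evaluate the predicate on each element: -1:F, 0:F, 1:T, 4:T, 6:T, 7:T.
Witness x = 1 satisfies the predicate.

T


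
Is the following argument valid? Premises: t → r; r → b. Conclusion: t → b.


This matches the form of hypothetical syllogism: the conclusion follows in every model of the premises.

Valid.


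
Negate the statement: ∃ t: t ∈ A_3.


¬(∀ x: φ) = ∃ x: ¬φ, and ¬(∃ x: φ) = ∀ x: ¬φ.
Apply to the existential statement.

∀ t: ¬(t ∈ A_3)


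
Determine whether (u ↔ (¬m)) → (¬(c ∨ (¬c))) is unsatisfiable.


Truth table over {c, m, u}:
c | m | u | φ
-------------
F | F | F | T
T | F | F | T
F | T | F | F
T | T | F | F
F | F | T | F
T | F | T | F
F | T | T | T
T | T | T | T
Satisfying assignment at row 1: c=F, m=F, u=F gives T.

No, it is not a contradiction.


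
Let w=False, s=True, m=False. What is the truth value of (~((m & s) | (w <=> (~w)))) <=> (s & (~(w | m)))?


Substitute w=False, s=True, m=False:
m & s = False & True = False
~w = True
w <=> (~w) = False <=> True = False
(m & s) | (w <=> (~w)) = False | False = False
~((m & s) | (w <=> (~w))) = True
w | m = False | False = False
~(w | m) = True
s & (~(w | m)) = True & True = True
(~((m & s) | (w <=> (~w)))) <=> (s & (~(w | m))) = True <=> True = True

True


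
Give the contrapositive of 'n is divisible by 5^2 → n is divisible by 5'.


The contrapositive of (P → Q) is (¬Q → ¬P); it is logically equivalent to the original.
Here P = 'n is divisible by 5^2' and Q = 'n is divisible by 5'.

If not (n is divisible by 5), then not (n is divisible by 5^2).


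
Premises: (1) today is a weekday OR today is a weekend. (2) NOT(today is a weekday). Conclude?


Disjunctive syllogism: from (P ∨ Q) and ¬P, infer Q.
One disjunct, 'today is a weekday', is ruled out; the other must hold.

today is a weekend


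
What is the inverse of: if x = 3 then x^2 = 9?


The inverse of (P → Q) is (¬P → ¬Q). It is equivalent to the converse, not to the original.
Here P = 'x = 3' and Q = 'x^2 = 9'.

If not (x = 3), then not (x^2 = 9).


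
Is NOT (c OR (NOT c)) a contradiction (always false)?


Truth table over {c}:
c | φ
-----
F | F
T | F
Every row is false.

Yes, it is a contradiction.


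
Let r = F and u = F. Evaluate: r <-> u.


Biconditional is true when both operands have the same truth value.
Substitute: r=F, u=F.
F <-> F evaluates to T.

T


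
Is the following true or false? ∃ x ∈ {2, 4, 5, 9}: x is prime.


Evaluate the predicate on each element: 2:T, 4:F, 5:T, 9:F.
Witness x = 2 satisfies the predicate.

T


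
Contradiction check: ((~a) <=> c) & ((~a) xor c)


Truth table over {a, c}:
a | c | φ
---------
False | False | False
True | False | False
False | True | False
True | True | False
Every row is false.

Yes, it is a contradiction.


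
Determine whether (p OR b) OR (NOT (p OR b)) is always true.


Build the truth table over {b, p}:
b | p | φ
---------
F | F | T
T | F | T
F | T | T
T | T | T
Every row evaluates to true.

Yes, it is a tautology.


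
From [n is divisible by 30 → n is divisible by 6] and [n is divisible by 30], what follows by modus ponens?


Modus ponens: from (P → Q) and P, infer Q.
P = 'n is divisible by 30' is asserted, and P → Q holds, so Q follows.

n is divisible by 6.


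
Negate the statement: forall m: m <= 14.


¬(forall x: φ) = exists x: ¬φ, and ¬(exists x: φ) = forall x: ¬φ.
Apply to the universal statement.

exists m: ~(m <= 14)


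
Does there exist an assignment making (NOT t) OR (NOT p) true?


Search for a satisfying assignment over {p, t}.
Try p=F, t=F: the formula evaluates to T.
A satisfying assignment exists.

Satisfiable.


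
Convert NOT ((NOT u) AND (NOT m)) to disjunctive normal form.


Step 1: Apply De Morgan: ¬((¬u) ∧ (¬m)) = ¬(¬u) ∨ ¬(¬m).
Step 2: Eliminate any double negations (¬¬X = X).

u OR m


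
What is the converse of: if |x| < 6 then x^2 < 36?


The converse of (P → Q) is (Q → P). It is not in general equivalent to the original.
Here P = '|x| < 6' and Q = 'x^2 < 36'.

If x^2 < 36, then |x| < 6.


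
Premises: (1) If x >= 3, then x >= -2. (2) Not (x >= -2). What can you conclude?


Modus tollens: from (P → Q) and ¬Q, infer ¬P.
Q = 'x >= -2' is denied; since P → Q, P must also fail.

Not (x >= 3).


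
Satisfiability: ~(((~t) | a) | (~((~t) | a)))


Check all 4 assignments over {a, t}:
a | t | φ
---------
False | False | False
True | False | False
False | True | False
True | True | False
No assignment makes the formula true.

Unsatisfiable.


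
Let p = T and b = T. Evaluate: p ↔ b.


Biconditional is true when both operands have the same truth value.
Substitute: p=T, b=T.
T ↔ T evaluates to T.

T


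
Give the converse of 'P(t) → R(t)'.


The converse of (P → Q) is (Q → P). It is not in general equivalent to the original.
Here P = 'P(t)' and Q = 'R(t)'.

If R(t), then P(t).


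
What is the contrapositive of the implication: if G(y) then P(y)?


The contrapositive of (P → Q) is (¬Q → ¬P); it is logically equivalent to the original.
Here P = 'G(y)' and Q = 'P(y)'.

If not (P(y)), then not (G(y)).


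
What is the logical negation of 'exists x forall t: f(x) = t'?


Negation flips each quantifier (∀↔∃) and negates the inner predicate.
¬(exists x forall t: φ) = forall x exists t: ¬φ.

forall x exists t: ~(f(x) = t)


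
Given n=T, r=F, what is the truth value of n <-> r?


Biconditional is true when both operands have the same truth value.
Substitute: n=T, r=F.
T <-> F evaluates to F.

F


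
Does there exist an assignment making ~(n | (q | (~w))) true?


Search for a satisfying assignment over {n, q, w}.
Try n=False, q=False, w=True: the formula evaluates to True.
A satisfying assignment exists.

Satisfiable.


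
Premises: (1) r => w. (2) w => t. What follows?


Hypothetical syllogism: from (P → Q) and (Q → R), infer (P → R).
Chain the two implications through the shared middle term 'w'.

r => t


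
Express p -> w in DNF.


Step 1: Rewrite p → w as ¬p ∨ w.

(NOT p) OR w


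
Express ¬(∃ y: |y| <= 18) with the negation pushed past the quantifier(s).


¬(∀ x: φ) = ∃ x: ¬φ, and ¬(∃ x: φ) = ∀ x: ¬φ.
Apply to the existential statement.

∀ y: ¬(|y| <= 18)


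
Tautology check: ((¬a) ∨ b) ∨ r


Build the truth table over {a, b, r}:
a | b | r | φ
-------------
F | F | F | T
T | F | F | F
F | T | F | T
T | T | F | T
F | F | T | T
T | F | T | T
F | T | T | T
T | T | T | T
Counterexample at row 2: with a=T, b=F, r=F, the formula is F.

No, it is not a tautology.


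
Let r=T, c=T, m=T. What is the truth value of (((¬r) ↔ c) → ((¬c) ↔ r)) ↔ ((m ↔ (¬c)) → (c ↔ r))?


Substitute r=T, c=T, m=T:
¬r = F
(¬r) ↔ c = F ↔ T = F
¬c = F
(¬c) ↔ r = F ↔ T = F
((¬r) ↔ c) → ((¬c) ↔ r) = F → F = T
¬c = F
m ↔ (¬c) = T ↔ F = F
c ↔ r = T ↔ T = T
(m ↔ (¬c)) → (c ↔ r) = F → T = T
(((¬r) ↔ c) → ((¬c) ↔ r)) ↔ ((m ↔ (¬c)) → (c ↔ r)) = T ↔ T = T

T


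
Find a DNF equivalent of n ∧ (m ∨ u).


Step 1: Distribute ∧ over ∨: n ∧ (m ∨ u) = (n ∧ m) ∨ (n ∧ u).

(n ∧ m) ∨ (n ∧ u)


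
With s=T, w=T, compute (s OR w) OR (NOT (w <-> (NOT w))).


Substitute s=T, w=T:
s OR w = T OR T = T
NOT w = F
w <-> (NOT w) = T <-> F = F
NOT (w <-> (NOT w)) = T
(s OR w) OR (NOT (w <-> (NOT w))) = T OR T = T

T


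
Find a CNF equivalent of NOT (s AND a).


Step 1: Apply De Morgan: ¬(s ∧ a) = ¬s ∨ ¬a.

(NOT s) OR (NOT a)


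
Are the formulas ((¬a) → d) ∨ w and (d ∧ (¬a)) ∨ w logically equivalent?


Compare truth tables:
a | d | w | φ | ψ
-----------------
F | F | F | F | F
T | F | F | T | F
F | T | F | T | T
T | T | F | T | F
F | F | T | T | T
T | F | T | T | T
F | T | T | T | T
T | T | T | T | T
They differ at row 2 (a=T, d=F, w=F): φ=T but ψ=F.

No, they are not logically equivalent.


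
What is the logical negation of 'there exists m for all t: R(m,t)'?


Negation flips each quantifier (∀↔∃) and negates the inner predicate.
¬(there exists m for all t: φ) = for all m there exists t: ¬φ.

for all m there exists t: NOT(R(m,t))


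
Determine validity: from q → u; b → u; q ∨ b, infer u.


This matches the form of proof by cases: the conclusion follows in every model of the premises.

Valid.


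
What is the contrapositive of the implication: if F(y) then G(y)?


The contrapositive of (P → Q) is (¬Q → ¬P); it is logically equivalent to the original.
Here P = 'F(y)' and Q = 'G(y)'.

If not (G(y)), then not (F(y)).


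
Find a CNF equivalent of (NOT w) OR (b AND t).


Step 1: Distribute ∨ over ∧: (¬w) ∨ (b ∧ t) = ((¬w) ∨ b) ∧ ((¬w) ∨ t).

((NOT w) OR b) AND ((NOT w) OR t)


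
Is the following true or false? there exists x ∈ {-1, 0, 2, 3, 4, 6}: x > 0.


Evaluate the predicate on each element: -1:F, 0:F, 2:T, 3:T, 4:T, 6:T.
Witness x = 2 satisfies the predicate.

T


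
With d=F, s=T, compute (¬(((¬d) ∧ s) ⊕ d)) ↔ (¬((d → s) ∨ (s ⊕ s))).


Substitute d=F, s=T:
¬d = T
(¬d) ∧ s = T ∧ T = T
((¬d) ∧ s) ⊕ d = T ⊕ F = T
¬(((¬d) ∧ s) ⊕ d) = F
d → s = F → T = T
s ⊕ s = T ⊕ T = F
(d → s) ∨ (s ⊕ s) = T ∨ F = T
¬((d → s) ∨ (s ⊕ s)) = F
(¬(((¬d) ∧ s) ⊕ d)) ↔ (¬((d → s) ∨ (s ⊕ s))) = F ↔ F = T

T


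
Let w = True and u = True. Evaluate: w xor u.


Exclusive or is true when exactly one operand is true.
Substitute: w=True, u=True.
True xor True evaluates to False.

False


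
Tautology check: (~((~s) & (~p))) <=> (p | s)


Build the truth table over {p, s}:
p | s | φ
---------
False | False | True
True | False | True
False | True | True
True | True | True
Every row evaluates to true.

Yes, it is a tautology.


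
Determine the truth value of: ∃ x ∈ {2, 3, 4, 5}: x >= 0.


Evaluate the predicate on each element: 2:T, 3:T, 4:T, 5:T.
Witness x = 2 satisfies the predicate.

T


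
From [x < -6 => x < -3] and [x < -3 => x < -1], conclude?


Hypothetical syllogism: from (P → Q) and (Q → R), infer (P → R).
Chain the two implications through the shared middle term 'x < -3'.

x < -6 => x < -1


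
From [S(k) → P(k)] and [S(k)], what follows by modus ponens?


Modus ponens: from (P → Q) and P, infer Q.
P = 'S(k)' is asserted, and P → Q holds, so Q follows.

P(k).


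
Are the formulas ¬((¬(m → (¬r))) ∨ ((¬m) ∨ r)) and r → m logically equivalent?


Compare truth tables:
m | r | φ | ψ
-------------
F | F | F | T
T | F | T | T
F | T | F | F
T | T | F | T
They differ at row 1 (m=F, r=F): φ=F but ψ=T.

No, they are not logically equivalent.


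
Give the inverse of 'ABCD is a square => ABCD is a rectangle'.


The inverse of (P → Q) is (¬P → ¬Q). It is equivalent to the converse, not to the original.
Here P = 'ABCD is a square' and Q = 'ABCD is a rectangle'.

If not (ABCD is a square), then not (ABCD is a rectangle).


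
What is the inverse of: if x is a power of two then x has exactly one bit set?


The inverse of (P → Q) is (¬P → ¬Q). It is equivalent to the converse, not to the original.
Here P = 'x is a power of two' and Q = 'x has exactly one bit set'.

If not (x is a power of two), then not (x has exactly one bit set).


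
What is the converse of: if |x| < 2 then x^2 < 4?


The converse of (P → Q) is (Q → P). It is not in general equivalent to the original.
Here P = '|x| < 2' and Q = 'x^2 < 4'.

If x^2 < 4, then |x| < 2.


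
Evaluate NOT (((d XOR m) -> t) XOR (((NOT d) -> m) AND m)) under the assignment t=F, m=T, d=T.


Substitute t=F, m=T, d=T:
d XOR m = T XOR T = F
(d XOR m) -> t = F -> F = T
NOT d = F
(NOT d) -> m = F -> T = T
((NOT d) -> m) AND m = T AND T = T
((d XOR m) -> t) XOR (((NOT d) -> m) AND m) = T XOR T = F
NOT (((d XOR m) -> t) XOR (((NOT d) -> m) AND m)) = T

T


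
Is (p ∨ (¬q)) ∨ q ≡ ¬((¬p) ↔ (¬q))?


Compare truth tables:
p | q | φ | ψ
-------------
F | F | T | F
T | F | T | T
F | T | T | T
T | T | T | F
They differ at row 1 (p=F, q=F): φ=T but ψ=F.

No, they are not logically equivalent.


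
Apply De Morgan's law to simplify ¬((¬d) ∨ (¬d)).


De Morgan: the negation of a disjunction is the conjunction of the negations.
Distribute ¬ across ∨, flipping it to ∧, and negate each literal.

d ∧ d


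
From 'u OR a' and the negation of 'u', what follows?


Disjunctive syllogism: from (P ∨ Q) and ¬P, infer Q.
One disjunct, 'u', is ruled out; the other must hold.

a


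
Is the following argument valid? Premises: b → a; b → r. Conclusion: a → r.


This is (no valid rule). There exist truth assignments where the premises are all true but the conclusion is false.

Invalid.


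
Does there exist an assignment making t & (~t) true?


Check all 2 assignments over {t}:
t | φ
-----
False | False
True | False
No assignment makes the formula true.

Unsatisfiable.


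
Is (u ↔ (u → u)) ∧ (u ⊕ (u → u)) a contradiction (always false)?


Truth table over {u}:
u | φ
-----
F | F
T | F
Every row is false.

Yes, it is a contradiction.


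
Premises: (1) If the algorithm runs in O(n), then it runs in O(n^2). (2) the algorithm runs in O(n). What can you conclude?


Modus ponens: from (P → Q) and P, infer Q.
P = 'the algorithm runs in O(n)' is asserted, and P → Q holds, so Q follows.

it runs in O(n^2).


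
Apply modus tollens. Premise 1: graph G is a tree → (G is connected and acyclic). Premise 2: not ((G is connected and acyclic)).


Modus tollens: from (P → Q) and ¬Q, infer ¬P.
Q = '(G is connected and acyclic)' is denied; since P → Q, P must also fail.

Not (graph G is a tree).


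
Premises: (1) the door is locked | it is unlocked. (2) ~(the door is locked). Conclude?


Disjunctive syllogism: from (P ∨ Q) and ¬P, infer Q.
One disjunct, 'the door is locked', is ruled out; the other must hold.

it is unlocked


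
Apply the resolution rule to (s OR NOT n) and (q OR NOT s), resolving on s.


The clauses contain complementary literals s and NOTs.
Resolution eliminates this pair and disjoins the remaining literals (merging duplicates).

(NOT n OR q)


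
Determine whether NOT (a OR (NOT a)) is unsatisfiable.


Truth table over {a}:
a | φ
-----
F | F
T | F
Every row is false.

Yes, it is a contradiction.


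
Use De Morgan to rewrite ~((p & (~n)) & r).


De Morgan: the negation of a conjunction is the disjunction of the negations.
Distribute ~ across &, flipping it to |, and negate each literal.

((~p) | n) | (~r)


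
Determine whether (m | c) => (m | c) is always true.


Build the truth table over {c, m}:
c | m | φ
---------
False | False | True
True | False | True
False | True | True
True | True | True
Every row evaluates to true.

Yes, it is a tautology.


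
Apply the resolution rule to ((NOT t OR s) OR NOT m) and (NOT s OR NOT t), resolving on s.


The clauses contain complementary literals s and NOTs.
Resolution eliminates this pair and disjoins the remaining literals (merging duplicates).

(NOT m OR NOT t)


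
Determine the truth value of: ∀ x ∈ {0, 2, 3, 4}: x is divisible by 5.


Evaluate the predicate on each element: 0:T, 2:F, 3:F, 4:F.
Counterexample x = 2 fails the predicate.

F


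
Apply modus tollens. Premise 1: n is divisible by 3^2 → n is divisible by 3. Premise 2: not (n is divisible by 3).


Modus tollens: from (P → Q) and ¬Q, infer ¬P.
Q = 'n is divisible by 3' is denied; since P → Q, P must also fail.

Not (n is divisible by 3^2).


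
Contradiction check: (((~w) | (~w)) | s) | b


Truth table over {b, s, w}:
b | s | w | φ
-------------
False | False | False | True
True | False | False | True
False | True | False | True
True | True | False | True
False | False | True | False
True | False | True | True
False | True | True | True
True | True | True | True
Satisfying assignment at row 1: b=False, s=False, w=False gives True.

No, it is not a contradiction.


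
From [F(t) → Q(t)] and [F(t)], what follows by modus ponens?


Modus ponens: from (P → Q) and P, infer Q.
P = 'F(t)' is asserted, and P → Q holds, so Q follows.

Q(t).


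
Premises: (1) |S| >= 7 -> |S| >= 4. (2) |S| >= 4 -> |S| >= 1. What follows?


Hypothetical syllogism: from (P → Q) and (Q → R), infer (P → R).
Chain the two implications through the shared middle term '|S| >= 4'.

|S| >= 7 -> |S| >= 1


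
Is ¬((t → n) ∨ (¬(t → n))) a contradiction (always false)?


Truth table over {n, t}:
n | t | φ
---------
F | F | F
T | F | F
F | T | F
T | T | F
Every row is false.

Yes, it is a contradiction.


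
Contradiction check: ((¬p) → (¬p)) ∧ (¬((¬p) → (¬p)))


Truth table over {p}:
p | φ
-----
F | F
T | F
Every row is false.

Yes, it is a contradiction.


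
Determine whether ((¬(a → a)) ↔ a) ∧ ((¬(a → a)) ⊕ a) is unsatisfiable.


Truth table over {a}:
a | φ
-----
F | F
T | F
Every row is false.

Yes, it is a contradiction.


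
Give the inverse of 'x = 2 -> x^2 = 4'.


The inverse of (P → Q) is (¬P → ¬Q). It is equivalent to the converse, not to the original.
Here P = 'x = 2' and Q = 'x^2 = 4'.

If not (x = 2), then not (x^2 = 4).


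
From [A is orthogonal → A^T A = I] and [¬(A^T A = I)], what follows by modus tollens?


Modus tollens: from (P → Q) and ¬Q, infer ¬P.
Q = 'A^T A = I' is denied; since P → Q, P must also fail.

Not (A is orthogonal).


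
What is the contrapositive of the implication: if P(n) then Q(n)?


The contrapositive of (P → Q) is (¬Q → ¬P); it is logically equivalent to the original.
Here P = 'P(n)' and Q = 'Q(n)'.

If not (Q(n)), then not (P(n)).


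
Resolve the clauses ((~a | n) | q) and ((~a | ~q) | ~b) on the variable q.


The clauses contain complementary literals q and ~q.
Resolution eliminates this pair and disjoins the remaining literals (merging duplicates).

((n | ~a) | ~b)


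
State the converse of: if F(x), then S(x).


The converse of (P → Q) is (Q → P). It is not in general equivalent to the original.
Here P = 'F(x)' and Q = 'S(x)'.

If S(x), then F(x).


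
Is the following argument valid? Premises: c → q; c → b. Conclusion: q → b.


This is (no valid rule). There exist truth assignments where the premises are all true but the conclusion is false.

Invalid.


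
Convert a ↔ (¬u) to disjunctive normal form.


Step 1: a ↔ (¬u) is true exactly when both agree: (a ∧ (¬u)) ∨ (¬a ∧ ¬(¬u)).
Step 2: Eliminate any double negations (¬¬X = X).

(a ∧ (¬u)) ∨ ((¬a) ∧ u)


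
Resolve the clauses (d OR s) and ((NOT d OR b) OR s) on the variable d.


The clauses contain complementary literals d and NOTd.
Resolution eliminates this pair and disjoins the remaining literals (merging duplicates).

(s OR b)


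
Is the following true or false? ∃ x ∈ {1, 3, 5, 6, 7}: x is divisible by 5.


Evaluate the predicate on each element: 1:F, 3:F, 5:T, 6:F, 7:F.
Witness x = 5 satisfies the predicate.

T


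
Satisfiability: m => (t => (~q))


Search for a satisfying assignment over {m, q, t}.
Try m=False, q=False, t=False: the formula evaluates to True.
A satisfying assignment exists.

Satisfiable.


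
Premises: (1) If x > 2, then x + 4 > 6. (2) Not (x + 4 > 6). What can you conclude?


Modus tollens: from (P → Q) and ¬Q, infer ¬P.
Q = 'x + 4 > 6' is denied; since P → Q, P must also fail.

Not (x > 2).


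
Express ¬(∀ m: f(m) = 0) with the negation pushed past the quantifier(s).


¬(∀ x: φ) = ∃ x: ¬φ, and ¬(∃ x: φ) = ∀ x: ¬φ.
Apply to the universal statement.

∃ m: ¬(f(m) = 0)


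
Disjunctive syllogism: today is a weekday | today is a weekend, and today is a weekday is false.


Disjunctive syllogism: from (P ∨ Q) and ¬P, infer Q.
One disjunct, 'today is a weekday', is ruled out; the other must hold.

today is a weekend


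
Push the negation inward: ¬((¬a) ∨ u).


De Morgan: the negation of a disjunction is the conjunction of the negations.
Distribute ¬ across ∨, flipping it to ∧, and negate each literal.

a ∧ (¬u)


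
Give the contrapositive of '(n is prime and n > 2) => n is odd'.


The contrapositive of (P → Q) is (¬Q → ¬P); it is logically equivalent to the original.
Here P = '(n is prime and n > 2)' and Q = 'n is odd'.

If not (n is odd), then not ((n is prime and n > 2)).


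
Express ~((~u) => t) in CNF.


Step 1: Rewrite (¬u) → t as ¬(¬u) ∨ t.
Step 2: Negate: ¬(¬(¬u) ∨ t) = (¬u) ∧ ¬t (De Morgan + double negation).

(~u) & (~t)


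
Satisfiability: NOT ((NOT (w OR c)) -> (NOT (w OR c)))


Check all 4 assignments over {c, w}:
c | w | φ
---------
F | F | F
T | F | F
F | T | F
T | T | F
No assignment makes the formula true.

Unsatisfiable.


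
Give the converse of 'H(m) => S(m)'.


The converse of (P → Q) is (Q → P). It is not in general equivalent to the original.
Here P = 'H(m)' and Q = 'S(m)'.

If S(m), then H(m).


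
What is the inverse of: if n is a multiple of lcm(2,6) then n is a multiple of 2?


The inverse of (P → Q) is (¬P → ¬Q). It is equivalent to the converse, not to the original.
Here P = 'n is a multiple of lcm(2,6)' and Q = 'n is a multiple of 2'.

If not (n is a multiple of lcm(2,6)), then not (n is a multiple of 2).


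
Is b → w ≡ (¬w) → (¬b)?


Compare truth tables:
b | w | φ | ψ
-------------
F | F | T | T
T | F | F | F
F | T | T | T
T | T | T | T
The columns φ and ψ agree on every row.

Yes, they are logically equivalent.


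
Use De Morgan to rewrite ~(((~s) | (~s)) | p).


De Morgan: the negation of a disjunction is the conjunction of the negations.
Distribute ~ across |, flipping it to &, and negate each literal.

(s & s) & (~p)


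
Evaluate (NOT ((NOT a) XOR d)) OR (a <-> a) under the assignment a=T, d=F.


Substitute a=T, d=F:
NOT a = F
(NOT a) XOR d = F XOR F = F
NOT ((NOT a) XOR d) = T
a <-> a = T <-> T = T
(NOT ((NOT a) XOR d)) OR (a <-> a) = T OR T = T

T


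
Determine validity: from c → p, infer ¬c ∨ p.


This matches the form of material implication: the conclusion follows in every model of the premises.

Valid.


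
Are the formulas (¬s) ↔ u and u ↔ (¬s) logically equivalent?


Compare truth tables:
s | u | φ | ψ
-------------
F | F | F | F
T | F | T | T
F | T | T | T
T | T | F | F
The columns φ and ψ agree on every row.

Yes, they are logically equivalent.


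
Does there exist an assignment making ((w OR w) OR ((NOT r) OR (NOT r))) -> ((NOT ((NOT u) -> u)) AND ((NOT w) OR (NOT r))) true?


Search for a satisfying assignment over {r, u, w}.
Try r=F, u=F, w=F: the formula evaluates to T.
A satisfying assignment exists.

Satisfiable.


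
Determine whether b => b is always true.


Build the truth table over {b}:
b | φ
-----
False | True
True | True
Every row evaluates to true.

Yes, it is a tautology.


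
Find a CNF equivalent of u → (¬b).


Step 1: Rewrite u → (¬b) as ¬u ∨ (¬b).

(¬u) ∨ (¬b)


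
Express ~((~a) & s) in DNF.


Step 1: Apply De Morgan: ¬((¬a) ∧ s) = ¬(¬a) ∨ ¬s.
Step 2: Eliminate any double negations (¬¬X = X).

a | (~s)


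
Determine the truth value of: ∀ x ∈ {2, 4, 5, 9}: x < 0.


Evaluate the predicate on each element: 2:F, 4:F, 5:F, 9:F.
Counterexample x = 2 fails the predicate.

F


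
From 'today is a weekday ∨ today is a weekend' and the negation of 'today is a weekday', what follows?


Disjunctive syllogism: from (P ∨ Q) and ¬P, infer Q.
One disjunct, 'today is a weekday', is ruled out; the other must hold.

today is a weekend


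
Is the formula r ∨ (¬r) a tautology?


Build the truth table over {r}:
r | φ
-----
F | T
T | T
Every row evaluates to true.

Yes, it is a tautology.


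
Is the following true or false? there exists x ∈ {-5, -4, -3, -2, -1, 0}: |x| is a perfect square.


Evaluate the predicate on each element: -5:F, -4:T, -3:F, -2:F, -1:T, 0:T.
Witness x = -4 satisfies the predicate.

T


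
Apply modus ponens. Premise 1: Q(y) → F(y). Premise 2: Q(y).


Modus ponens: from (P → Q) and P, infer Q.
P = 'Q(y)' is asserted, and P → Q holds, so Q follows.

F(y).


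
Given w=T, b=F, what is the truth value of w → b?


Implication is false only when antecedent is true and consequent is false.
Substitute: w=T, b=F.
T → F evaluates to F.

F


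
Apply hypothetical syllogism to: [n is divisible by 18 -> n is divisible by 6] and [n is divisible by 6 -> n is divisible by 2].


Hypothetical syllogism: from (P → Q) and (Q → R), infer (P → R).
Chain the two implications through the shared middle term 'n is divisible by 6'.

n is divisible by 18 -> n is divisible by 2


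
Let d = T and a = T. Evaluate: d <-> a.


Biconditional is true when both operands have the same truth value.
Substitute: d=T, a=T.
T <-> T evaluates to T.

T


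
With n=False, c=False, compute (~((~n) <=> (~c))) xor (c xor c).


Substitute n=False, c=False:
~n = True
~c = True
(~n) <=> (~c) = True <=> True = True
~((~n) <=> (~c)) = False
c xor c = False xor False = False
(~((~n) <=> (~c))) xor (c xor c) = False xor False = False

False


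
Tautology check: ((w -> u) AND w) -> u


Build the truth table over {u, w}:
u | w | φ
---------
F | F | T
T | F | T
F | T | T
T | T | T
Every row evaluates to true.

Yes, it is a tautology.


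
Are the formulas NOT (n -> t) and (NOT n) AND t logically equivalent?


Compare truth tables:
n | t | φ | ψ
-------------
F | F | F | F
T | F | T | F
F | T | F | T
T | T | F | F
They differ at row 2 (n=T, t=F): φ=T but ψ=F.

No, they are not logically equivalent.


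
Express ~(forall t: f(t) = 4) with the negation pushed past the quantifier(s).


¬(forall x: φ) = exists x: ¬φ, and ¬(exists x: φ) = forall x: ¬φ.
Apply to the universal statement.

exists t: ~(f(t) = 4)


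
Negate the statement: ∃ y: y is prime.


¬(∀ x: φ) = ∃ x: ¬φ, and ¬(∃ x: φ) = ∀ x: ¬φ.
Apply to the existential statement.

∀ y: ¬(y is prime)


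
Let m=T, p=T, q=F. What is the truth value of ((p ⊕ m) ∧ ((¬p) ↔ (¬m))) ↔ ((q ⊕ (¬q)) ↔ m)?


Substitute m=T, p=T, q=F:
p ⊕ m = T ⊕ T = F
¬p = F
¬m = F
(¬p) ↔ (¬m) = F ↔ F = T
(p ⊕ m) ∧ ((¬p) ↔ (¬m)) = F ∧ T = F
¬q = T
q ⊕ (¬q) = F ⊕ T = T
(q ⊕ (¬q)) ↔ m = T ↔ T = T
((p ⊕ m) ∧ ((¬p) ↔ (¬m))) ↔ ((q ⊕ (¬q)) ↔ m) = F ↔ T = F

F


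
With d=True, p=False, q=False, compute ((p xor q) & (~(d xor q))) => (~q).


Substitute d=True, p=False, q=False:
p xor q = False xor False = False
d xor q = True xor False = True
~(d xor q) = False
(p xor q) & (~(d xor q)) = False & False = False
~q = True
((p xor q) & (~(d xor q))) => (~q) = False => True = True

True


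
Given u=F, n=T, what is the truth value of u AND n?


Conjunction is true only when both operands are true.
Substitute: u=F, n=T.
F AND T evaluates to F.

F


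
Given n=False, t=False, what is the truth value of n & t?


Conjunction is true only when both operands are true.
Substitute: n=False, t=False.
False & False evaluates to False.

False


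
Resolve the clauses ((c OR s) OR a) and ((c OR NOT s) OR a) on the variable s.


The clauses contain complementary literals s and NOTs.
Resolution eliminates this pair and disjoins the remaining literals (merging duplicates).

(a OR c)


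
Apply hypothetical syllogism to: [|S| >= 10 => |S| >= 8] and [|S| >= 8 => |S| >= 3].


Hypothetical syllogism: from (P → Q) and (Q → R), infer (P → R).
Chain the two implications through the shared middle term '|S| >= 8'.

|S| >= 10 => |S| >= 3


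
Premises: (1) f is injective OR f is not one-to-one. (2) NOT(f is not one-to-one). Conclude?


Disjunctive syllogism: from (P ∨ Q) and ¬P, infer Q.
One disjunct, 'f is not one-to-one', is ruled out; the other must hold.

f is injective


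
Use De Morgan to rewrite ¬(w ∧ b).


De Morgan: the negation of a conjunction is the disjunction of the negations.
Distribute ¬ across ∧, flipping it to ∨, and negate each literal.

(¬w) ∨ (¬b)


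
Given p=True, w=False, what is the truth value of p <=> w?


Biconditional is true when both operands have the same truth value.
Substitute: p=True, w=False.
True <=> False evaluates to False.

False


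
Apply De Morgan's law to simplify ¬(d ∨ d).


De Morgan: the negation of a disjunction is the conjunction of the negations.
Distribute ¬ across ∨, flipping it to ∧, and negate each literal.

(¬d) ∧ (¬d)
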